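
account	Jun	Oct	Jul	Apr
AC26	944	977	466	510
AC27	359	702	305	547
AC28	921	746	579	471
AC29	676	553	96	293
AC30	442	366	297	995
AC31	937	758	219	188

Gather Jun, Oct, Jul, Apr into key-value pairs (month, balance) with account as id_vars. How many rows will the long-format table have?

6 account values × 4 melted columns = 24 rows.

24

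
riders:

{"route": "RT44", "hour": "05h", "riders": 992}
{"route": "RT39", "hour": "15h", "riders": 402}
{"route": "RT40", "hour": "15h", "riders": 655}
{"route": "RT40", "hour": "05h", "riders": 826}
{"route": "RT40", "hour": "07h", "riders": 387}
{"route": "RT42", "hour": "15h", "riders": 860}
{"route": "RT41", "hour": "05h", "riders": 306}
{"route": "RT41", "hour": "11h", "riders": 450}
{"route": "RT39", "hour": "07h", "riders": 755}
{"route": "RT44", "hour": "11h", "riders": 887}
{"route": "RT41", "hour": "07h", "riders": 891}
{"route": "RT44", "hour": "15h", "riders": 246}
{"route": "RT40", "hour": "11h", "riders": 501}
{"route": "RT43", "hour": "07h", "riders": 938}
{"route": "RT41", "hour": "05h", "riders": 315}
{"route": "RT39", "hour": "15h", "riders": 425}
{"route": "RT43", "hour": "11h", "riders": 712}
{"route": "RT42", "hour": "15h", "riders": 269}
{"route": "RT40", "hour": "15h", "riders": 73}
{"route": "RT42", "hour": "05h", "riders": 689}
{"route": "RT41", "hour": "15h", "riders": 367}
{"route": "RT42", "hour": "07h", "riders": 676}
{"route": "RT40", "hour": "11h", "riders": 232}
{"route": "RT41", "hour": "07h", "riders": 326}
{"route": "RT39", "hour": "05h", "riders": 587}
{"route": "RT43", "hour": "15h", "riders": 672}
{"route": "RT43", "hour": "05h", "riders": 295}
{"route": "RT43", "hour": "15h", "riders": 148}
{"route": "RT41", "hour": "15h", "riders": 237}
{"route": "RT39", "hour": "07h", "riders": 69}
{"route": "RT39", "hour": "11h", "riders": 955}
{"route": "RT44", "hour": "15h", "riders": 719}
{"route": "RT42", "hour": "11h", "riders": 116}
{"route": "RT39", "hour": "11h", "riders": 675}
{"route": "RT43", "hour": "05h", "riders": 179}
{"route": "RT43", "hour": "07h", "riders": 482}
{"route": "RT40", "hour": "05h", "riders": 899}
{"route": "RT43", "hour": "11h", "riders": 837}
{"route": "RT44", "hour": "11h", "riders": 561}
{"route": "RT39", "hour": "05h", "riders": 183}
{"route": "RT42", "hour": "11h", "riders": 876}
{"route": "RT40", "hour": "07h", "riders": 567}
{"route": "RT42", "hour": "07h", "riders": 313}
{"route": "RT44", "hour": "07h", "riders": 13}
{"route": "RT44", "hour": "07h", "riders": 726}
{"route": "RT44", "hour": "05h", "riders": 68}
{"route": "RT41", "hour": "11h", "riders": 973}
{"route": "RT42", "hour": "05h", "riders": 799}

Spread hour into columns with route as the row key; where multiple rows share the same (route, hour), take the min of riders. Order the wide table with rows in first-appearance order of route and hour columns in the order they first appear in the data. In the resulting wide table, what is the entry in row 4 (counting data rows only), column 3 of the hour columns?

313

With rows in first-appearance order of route, row 4 is route=RT42. hour columns in first-appearance order: 05h, 15h, 07h, 11h; column 3 is 07h.
Long rows with route=RT42, hour=07h: min(676, 313) = 313.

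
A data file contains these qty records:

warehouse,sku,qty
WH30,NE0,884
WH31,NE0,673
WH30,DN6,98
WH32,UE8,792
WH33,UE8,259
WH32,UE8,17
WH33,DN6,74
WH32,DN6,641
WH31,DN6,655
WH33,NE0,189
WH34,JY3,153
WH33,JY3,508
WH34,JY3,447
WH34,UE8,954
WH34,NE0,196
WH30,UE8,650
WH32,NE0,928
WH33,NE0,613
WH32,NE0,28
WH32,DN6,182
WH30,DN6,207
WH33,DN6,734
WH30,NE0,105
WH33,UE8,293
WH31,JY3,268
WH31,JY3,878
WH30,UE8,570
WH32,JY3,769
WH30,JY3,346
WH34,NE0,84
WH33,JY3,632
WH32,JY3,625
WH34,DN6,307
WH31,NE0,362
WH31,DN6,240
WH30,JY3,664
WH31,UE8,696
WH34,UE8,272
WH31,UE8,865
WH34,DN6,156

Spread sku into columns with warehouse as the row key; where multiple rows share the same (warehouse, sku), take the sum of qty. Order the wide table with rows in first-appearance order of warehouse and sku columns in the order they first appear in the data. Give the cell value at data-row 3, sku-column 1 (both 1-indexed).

956

With rows in first-appearance order of warehouse, row 3 is warehouse=WH32. sku columns in first-appearance order: NE0, DN6, UE8, JY3; column 1 is NE0.
Long rows with warehouse=WH32, sku=NE0: 928 + 28 = 956.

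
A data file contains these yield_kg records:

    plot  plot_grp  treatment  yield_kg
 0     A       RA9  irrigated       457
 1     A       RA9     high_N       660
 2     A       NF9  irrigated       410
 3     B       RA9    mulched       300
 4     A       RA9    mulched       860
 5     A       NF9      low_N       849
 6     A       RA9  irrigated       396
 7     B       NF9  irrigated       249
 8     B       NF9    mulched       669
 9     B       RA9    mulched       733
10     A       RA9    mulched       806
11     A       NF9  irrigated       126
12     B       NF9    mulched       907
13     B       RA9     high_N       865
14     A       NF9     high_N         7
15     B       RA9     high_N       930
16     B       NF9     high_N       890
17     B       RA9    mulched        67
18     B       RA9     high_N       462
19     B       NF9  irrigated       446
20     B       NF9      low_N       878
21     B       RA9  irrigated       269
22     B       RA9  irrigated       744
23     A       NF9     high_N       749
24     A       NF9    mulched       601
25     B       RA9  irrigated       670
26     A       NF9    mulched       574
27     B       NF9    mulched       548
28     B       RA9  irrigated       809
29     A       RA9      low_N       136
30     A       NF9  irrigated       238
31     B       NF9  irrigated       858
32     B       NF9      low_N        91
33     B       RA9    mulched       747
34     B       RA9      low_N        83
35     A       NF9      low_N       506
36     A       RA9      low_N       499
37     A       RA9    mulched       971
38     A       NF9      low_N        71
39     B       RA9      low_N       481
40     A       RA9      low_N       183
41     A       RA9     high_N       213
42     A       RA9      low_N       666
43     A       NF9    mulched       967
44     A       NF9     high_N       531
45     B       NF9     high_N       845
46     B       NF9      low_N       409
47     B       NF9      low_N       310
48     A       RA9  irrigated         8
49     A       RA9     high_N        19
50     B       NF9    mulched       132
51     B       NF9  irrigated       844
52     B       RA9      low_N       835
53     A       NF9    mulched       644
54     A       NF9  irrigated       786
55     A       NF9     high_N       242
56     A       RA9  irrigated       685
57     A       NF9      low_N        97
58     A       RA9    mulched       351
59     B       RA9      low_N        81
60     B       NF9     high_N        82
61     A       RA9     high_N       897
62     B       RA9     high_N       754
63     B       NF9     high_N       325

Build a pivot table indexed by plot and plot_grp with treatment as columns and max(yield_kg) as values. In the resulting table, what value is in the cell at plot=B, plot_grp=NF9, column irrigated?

Rows with plot=B, plot_grp=NF9 and treatment=irrigated: yield_kg values are 249, 446, 858, 844.
max(249, 446, 858, 844) = 858.

858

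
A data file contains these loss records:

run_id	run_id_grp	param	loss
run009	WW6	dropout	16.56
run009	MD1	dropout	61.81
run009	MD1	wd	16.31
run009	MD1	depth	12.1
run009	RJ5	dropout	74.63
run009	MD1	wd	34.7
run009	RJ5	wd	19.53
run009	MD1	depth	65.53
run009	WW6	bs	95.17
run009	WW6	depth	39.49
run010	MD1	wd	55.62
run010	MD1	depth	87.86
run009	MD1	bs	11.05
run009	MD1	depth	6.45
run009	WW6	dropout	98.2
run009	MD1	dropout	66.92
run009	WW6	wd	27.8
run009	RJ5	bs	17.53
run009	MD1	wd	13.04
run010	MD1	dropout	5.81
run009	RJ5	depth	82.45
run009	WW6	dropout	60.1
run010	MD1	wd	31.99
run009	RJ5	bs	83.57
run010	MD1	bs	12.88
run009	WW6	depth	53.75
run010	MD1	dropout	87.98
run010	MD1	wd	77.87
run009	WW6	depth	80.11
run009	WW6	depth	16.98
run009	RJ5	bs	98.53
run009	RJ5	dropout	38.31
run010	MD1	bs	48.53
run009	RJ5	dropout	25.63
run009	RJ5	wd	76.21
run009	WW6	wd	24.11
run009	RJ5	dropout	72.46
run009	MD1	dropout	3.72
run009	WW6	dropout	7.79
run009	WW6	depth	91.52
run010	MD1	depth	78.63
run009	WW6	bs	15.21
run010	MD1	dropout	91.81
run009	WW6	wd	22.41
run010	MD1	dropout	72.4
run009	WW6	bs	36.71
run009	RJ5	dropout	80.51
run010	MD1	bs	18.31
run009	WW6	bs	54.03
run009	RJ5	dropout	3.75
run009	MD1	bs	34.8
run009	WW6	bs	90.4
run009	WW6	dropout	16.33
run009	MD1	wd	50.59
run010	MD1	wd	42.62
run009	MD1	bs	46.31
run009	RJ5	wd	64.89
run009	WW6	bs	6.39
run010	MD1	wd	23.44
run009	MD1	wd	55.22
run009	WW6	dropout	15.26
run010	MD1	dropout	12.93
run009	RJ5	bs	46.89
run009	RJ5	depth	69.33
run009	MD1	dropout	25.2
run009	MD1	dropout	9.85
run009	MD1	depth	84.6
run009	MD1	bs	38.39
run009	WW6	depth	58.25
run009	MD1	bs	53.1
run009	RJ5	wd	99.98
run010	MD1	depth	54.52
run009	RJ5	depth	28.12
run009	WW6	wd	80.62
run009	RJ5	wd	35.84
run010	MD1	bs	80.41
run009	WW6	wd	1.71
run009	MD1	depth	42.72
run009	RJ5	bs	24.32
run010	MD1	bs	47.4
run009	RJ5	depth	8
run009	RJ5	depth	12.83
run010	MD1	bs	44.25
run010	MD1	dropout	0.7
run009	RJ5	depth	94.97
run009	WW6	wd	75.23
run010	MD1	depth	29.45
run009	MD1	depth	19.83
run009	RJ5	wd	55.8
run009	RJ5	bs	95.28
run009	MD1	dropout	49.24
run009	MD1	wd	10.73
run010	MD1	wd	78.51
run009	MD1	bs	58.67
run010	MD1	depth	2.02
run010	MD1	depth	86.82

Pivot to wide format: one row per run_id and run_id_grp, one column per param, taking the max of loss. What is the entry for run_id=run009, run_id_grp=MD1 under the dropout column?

Rows with run_id=run009, run_id_grp=MD1 and param=dropout: loss values are 61.81, 66.92, 3.72, 25.2, 9.85, 49.24.
max(61.81, 66.92, 3.72, 25.2, 9.85, 49.24) = 66.92.

66.92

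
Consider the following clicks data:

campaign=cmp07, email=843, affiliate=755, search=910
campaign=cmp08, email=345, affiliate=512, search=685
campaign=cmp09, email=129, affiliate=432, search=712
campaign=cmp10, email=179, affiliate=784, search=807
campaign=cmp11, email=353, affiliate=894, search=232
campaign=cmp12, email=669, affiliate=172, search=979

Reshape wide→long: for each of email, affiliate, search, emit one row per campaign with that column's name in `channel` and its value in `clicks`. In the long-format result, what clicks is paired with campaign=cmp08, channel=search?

685

Unpivoting turns each (campaign, wide-column) pair into one long row.
The wide cell at row cmp08, column search holds 685, so the long row (cmp08, search) has clicks=685.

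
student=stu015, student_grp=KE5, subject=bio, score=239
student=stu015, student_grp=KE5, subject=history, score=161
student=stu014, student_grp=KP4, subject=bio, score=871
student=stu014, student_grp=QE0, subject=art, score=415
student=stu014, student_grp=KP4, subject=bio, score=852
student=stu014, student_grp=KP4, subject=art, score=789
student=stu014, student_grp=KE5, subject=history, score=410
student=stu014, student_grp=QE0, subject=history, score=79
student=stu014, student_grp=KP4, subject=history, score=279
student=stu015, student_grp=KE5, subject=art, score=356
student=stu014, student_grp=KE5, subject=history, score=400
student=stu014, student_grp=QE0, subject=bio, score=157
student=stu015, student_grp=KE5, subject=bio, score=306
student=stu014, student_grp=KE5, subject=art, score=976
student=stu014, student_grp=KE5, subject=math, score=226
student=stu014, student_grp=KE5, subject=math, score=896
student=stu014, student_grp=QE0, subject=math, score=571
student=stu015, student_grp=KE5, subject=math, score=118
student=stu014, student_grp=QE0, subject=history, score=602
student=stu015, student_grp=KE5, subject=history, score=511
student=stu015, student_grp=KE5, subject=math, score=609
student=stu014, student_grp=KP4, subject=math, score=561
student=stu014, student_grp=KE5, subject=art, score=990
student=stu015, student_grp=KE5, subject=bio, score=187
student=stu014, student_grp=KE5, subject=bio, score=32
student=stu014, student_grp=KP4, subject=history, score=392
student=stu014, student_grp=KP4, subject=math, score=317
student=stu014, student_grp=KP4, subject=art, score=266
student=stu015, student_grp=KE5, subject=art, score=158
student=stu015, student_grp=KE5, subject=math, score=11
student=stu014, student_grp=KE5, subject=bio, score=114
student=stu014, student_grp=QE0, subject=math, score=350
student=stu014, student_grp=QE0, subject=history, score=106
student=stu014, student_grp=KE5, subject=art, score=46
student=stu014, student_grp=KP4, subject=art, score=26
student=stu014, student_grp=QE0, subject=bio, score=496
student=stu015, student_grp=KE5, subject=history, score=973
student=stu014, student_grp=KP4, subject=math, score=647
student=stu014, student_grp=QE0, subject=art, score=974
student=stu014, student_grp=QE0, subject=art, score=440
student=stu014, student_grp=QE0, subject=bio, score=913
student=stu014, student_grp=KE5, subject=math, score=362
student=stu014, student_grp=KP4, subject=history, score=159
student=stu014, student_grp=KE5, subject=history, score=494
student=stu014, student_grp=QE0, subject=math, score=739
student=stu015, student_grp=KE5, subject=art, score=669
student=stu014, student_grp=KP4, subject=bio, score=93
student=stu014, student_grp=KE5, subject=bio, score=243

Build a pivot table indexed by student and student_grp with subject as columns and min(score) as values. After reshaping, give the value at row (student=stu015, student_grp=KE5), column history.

161

Rows with student=stu015, student_grp=KE5 and subject=history: score values are 161, 511, 973.
min(161, 511, 973) = 161.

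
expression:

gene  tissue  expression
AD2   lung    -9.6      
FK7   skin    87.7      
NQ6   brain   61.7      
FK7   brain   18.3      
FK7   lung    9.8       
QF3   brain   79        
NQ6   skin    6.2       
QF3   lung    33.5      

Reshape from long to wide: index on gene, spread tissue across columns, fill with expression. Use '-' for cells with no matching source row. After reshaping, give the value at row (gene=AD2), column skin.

-

No long-format row has gene=AD2 and tissue=skin, so the cell is -.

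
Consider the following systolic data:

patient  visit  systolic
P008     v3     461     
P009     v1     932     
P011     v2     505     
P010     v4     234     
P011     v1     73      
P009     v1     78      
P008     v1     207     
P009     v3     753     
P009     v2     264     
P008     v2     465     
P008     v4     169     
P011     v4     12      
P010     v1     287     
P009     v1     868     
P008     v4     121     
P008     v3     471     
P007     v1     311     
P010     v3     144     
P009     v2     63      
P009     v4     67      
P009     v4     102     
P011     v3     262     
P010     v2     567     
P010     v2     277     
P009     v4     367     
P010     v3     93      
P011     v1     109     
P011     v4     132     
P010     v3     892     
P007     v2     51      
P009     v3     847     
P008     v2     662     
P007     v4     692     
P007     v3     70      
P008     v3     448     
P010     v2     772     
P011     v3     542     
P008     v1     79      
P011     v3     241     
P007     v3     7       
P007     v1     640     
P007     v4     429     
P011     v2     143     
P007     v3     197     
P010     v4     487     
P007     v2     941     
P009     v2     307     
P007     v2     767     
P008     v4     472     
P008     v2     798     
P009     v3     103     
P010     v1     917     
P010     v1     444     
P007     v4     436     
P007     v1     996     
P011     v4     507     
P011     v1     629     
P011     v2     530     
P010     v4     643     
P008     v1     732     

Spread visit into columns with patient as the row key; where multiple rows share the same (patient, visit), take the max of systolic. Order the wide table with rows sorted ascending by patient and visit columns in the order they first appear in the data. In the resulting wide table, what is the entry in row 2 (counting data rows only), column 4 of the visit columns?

472

With rows sorted ascending by patient, row 2 is patient=P008. visit columns in first-appearance order: v3, v1, v2, v4; column 4 is v4.
Long rows with patient=P008, visit=v4: max(169, 121, 472) = 472.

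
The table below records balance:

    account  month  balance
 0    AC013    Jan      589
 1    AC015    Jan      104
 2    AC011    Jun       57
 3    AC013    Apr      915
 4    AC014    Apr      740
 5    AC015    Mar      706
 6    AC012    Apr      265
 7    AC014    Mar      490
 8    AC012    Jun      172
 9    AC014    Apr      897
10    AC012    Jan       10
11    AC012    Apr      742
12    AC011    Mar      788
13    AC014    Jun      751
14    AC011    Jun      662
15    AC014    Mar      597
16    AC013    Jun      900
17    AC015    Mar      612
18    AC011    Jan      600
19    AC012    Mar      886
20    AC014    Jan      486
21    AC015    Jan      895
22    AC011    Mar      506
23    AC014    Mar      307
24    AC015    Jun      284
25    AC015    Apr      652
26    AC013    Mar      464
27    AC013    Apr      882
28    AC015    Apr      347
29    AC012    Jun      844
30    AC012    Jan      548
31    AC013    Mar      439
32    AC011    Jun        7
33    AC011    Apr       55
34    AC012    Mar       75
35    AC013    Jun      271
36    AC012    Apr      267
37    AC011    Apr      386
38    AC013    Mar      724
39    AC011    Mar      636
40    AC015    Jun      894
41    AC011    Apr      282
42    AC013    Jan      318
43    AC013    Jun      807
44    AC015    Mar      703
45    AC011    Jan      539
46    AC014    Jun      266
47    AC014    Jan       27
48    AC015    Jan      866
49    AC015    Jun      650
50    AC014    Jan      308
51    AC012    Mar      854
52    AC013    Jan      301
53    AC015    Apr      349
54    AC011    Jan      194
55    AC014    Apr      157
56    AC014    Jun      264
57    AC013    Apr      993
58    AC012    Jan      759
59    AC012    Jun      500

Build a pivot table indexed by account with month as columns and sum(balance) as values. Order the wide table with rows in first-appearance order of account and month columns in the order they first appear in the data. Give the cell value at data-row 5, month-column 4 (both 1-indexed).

1815

With rows in first-appearance order of account, row 5 is account=AC012. month columns in first-appearance order: Jan, Jun, Apr, Mar; column 4 is Mar.
Long rows with account=AC012, month=Mar: 886 + 75 + 854 = 1815.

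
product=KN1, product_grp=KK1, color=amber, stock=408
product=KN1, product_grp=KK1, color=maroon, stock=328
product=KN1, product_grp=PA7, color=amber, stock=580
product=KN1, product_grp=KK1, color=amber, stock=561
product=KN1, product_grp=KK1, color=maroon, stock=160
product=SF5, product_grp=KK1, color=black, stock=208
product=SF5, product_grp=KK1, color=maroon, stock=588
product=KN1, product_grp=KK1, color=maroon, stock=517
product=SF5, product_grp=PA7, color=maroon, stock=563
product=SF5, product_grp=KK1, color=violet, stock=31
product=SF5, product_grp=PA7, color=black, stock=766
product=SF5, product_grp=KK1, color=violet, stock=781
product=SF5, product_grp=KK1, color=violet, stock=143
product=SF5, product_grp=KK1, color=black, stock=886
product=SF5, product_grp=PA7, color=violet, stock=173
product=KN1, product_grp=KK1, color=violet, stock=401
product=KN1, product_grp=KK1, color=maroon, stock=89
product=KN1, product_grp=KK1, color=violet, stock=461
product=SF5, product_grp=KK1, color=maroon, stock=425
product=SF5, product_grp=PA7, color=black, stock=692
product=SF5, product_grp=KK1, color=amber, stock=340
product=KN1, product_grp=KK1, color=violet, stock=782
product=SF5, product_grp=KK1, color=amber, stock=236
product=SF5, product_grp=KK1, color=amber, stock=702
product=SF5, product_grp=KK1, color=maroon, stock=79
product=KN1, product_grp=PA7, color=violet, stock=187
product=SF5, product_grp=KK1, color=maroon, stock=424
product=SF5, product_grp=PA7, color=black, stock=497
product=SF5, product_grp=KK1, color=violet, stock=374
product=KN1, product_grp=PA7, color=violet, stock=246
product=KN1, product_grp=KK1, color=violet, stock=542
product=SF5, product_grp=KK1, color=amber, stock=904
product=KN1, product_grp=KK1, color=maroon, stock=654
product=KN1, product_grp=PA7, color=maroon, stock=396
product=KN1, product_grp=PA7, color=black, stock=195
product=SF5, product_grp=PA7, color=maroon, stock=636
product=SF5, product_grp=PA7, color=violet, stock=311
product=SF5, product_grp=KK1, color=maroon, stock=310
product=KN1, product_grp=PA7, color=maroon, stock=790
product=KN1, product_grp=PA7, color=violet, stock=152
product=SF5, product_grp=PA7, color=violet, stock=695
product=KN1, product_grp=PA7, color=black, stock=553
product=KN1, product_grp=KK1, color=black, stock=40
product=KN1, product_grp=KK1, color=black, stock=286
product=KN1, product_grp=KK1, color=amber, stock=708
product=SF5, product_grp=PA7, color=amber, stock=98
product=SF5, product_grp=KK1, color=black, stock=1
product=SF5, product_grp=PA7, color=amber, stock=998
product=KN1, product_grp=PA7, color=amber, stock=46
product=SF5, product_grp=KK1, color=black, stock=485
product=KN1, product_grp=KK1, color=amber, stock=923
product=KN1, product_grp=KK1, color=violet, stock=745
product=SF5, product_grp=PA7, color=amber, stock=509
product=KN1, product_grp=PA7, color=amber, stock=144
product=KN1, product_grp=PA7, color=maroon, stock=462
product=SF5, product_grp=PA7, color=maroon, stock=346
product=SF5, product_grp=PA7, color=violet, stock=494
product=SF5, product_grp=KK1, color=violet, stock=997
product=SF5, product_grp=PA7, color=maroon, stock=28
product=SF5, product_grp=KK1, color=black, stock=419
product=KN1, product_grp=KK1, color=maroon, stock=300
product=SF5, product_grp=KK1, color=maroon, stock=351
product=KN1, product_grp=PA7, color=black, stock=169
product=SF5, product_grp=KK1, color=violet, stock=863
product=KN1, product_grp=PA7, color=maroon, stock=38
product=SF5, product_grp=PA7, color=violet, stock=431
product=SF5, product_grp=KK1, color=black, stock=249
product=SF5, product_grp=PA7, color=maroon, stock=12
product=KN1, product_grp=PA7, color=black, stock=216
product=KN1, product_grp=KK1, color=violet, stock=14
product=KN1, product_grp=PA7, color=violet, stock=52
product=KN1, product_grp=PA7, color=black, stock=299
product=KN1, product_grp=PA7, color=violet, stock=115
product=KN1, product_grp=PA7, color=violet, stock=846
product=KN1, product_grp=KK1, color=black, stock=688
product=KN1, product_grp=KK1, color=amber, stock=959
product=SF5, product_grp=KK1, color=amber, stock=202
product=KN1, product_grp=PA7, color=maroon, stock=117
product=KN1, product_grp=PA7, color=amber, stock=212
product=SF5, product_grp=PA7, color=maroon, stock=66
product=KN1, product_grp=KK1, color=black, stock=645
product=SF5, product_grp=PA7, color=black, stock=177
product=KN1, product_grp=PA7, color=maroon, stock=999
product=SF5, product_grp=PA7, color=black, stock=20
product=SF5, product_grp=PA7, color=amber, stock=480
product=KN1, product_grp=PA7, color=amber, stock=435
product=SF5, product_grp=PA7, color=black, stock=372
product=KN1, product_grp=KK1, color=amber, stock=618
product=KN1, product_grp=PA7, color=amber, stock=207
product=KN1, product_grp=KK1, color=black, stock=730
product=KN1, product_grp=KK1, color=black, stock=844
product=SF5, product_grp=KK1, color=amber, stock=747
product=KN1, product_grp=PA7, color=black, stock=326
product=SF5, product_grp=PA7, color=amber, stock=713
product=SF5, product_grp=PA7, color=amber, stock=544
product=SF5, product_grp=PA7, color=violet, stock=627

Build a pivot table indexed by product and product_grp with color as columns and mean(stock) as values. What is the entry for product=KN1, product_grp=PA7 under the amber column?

Rows with product=KN1, product_grp=PA7 and color=amber: stock values are 580, 46, 144, 212, 435, 207.
(580 + 46 + 144 + 212 + 435 + 207) / 6 = 270.67.

270.67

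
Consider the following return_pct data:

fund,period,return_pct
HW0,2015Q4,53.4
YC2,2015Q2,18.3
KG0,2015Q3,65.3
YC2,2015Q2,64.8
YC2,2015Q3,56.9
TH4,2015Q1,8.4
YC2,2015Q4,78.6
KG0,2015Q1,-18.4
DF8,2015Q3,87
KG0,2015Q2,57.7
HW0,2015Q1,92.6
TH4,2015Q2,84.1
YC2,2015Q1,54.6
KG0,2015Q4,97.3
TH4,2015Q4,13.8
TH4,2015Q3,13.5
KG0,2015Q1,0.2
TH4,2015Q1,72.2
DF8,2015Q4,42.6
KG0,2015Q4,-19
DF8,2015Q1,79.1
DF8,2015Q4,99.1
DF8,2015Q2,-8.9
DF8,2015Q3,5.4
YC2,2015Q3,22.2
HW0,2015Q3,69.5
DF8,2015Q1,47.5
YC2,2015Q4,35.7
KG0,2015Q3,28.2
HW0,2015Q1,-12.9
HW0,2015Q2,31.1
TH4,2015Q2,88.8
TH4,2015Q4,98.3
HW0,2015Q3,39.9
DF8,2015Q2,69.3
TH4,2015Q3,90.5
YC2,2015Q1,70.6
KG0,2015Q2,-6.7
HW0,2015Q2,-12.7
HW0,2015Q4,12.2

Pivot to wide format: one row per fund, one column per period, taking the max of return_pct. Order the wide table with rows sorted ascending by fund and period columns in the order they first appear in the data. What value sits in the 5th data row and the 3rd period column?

56.9

With rows sorted ascending by fund, row 5 is fund=YC2. period columns in first-appearance order: 2015Q4, 2015Q2, 2015Q3, 2015Q1; column 3 is 2015Q3.
Long rows with fund=YC2, period=2015Q3: max(56.9, 22.2) = 56.9.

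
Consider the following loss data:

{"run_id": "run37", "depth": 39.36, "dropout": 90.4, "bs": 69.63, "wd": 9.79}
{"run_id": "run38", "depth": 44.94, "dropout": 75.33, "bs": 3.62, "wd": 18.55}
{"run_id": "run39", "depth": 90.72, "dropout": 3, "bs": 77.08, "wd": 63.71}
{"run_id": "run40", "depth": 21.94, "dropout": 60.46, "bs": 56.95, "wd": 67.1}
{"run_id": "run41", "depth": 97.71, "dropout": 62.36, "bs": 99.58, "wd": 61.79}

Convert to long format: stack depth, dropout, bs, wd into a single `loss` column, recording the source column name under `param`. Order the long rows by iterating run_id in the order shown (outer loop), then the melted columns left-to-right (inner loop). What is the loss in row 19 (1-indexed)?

99.58

20 rows total (5 × 4). Row 19: index ⌊(19-1)/4⌋ = 4 into run_id → run41; (19-1) mod 4 = 2 into the melted columns → bs.
So row 19 is (run41, bs, 99.58); loss = 99.58.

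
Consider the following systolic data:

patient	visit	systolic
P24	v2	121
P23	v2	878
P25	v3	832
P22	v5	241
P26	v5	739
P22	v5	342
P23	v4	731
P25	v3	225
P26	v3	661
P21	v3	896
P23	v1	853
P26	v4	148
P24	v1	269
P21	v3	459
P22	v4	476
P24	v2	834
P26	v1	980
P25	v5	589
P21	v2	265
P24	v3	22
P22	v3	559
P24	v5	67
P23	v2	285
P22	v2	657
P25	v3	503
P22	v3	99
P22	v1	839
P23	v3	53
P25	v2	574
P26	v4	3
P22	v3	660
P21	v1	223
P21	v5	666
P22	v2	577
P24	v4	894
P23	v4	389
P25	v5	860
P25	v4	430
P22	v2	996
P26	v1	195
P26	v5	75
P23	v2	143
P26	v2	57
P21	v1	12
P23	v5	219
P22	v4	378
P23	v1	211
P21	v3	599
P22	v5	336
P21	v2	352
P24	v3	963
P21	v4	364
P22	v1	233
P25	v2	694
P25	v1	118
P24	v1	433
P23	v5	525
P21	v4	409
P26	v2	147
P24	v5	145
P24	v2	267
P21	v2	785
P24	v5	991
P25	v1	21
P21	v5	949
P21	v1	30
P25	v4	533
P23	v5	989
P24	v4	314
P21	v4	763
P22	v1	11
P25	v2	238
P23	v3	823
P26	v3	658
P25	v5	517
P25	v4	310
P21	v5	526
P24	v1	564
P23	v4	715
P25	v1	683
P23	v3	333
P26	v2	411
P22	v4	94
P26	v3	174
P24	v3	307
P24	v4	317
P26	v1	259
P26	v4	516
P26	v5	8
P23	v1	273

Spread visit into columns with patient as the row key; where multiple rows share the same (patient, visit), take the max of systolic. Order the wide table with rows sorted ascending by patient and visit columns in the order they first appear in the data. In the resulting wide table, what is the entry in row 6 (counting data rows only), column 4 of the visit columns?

516

With rows sorted ascending by patient, row 6 is patient=P26. visit columns in first-appearance order: v2, v3, v5, v4, v1; column 4 is v4.
Long rows with patient=P26, visit=v4: max(148, 3, 516) = 516.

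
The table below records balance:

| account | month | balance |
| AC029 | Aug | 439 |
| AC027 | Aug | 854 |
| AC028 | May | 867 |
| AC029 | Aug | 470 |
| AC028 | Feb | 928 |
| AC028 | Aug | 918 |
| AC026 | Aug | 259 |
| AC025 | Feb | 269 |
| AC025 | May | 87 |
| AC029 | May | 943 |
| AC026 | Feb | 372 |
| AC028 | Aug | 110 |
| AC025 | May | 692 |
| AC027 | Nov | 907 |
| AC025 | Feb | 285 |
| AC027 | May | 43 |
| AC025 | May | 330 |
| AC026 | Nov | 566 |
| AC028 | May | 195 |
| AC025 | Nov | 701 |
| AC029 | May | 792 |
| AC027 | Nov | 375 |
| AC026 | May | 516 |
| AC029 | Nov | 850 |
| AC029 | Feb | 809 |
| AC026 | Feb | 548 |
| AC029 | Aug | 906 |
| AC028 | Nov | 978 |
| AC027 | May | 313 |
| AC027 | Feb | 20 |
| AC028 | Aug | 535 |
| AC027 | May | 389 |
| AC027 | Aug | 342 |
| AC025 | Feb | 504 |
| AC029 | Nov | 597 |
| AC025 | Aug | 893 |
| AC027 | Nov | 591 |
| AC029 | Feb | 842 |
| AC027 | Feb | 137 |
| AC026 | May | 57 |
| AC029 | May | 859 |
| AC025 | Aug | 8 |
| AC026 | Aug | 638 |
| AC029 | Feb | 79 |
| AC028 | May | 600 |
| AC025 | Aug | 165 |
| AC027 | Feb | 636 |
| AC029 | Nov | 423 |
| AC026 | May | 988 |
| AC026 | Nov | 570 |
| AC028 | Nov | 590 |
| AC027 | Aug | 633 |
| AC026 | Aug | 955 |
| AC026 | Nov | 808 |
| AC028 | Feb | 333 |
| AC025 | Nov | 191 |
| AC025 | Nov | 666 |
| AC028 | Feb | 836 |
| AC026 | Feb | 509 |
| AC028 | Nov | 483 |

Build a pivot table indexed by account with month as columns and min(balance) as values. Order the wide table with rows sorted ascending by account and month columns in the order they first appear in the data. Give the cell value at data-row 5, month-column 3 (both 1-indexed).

79

With rows sorted ascending by account, row 5 is account=AC029. month columns in first-appearance order: Aug, May, Feb, Nov; column 3 is Feb.
Long rows with account=AC029, month=Feb: min(809, 842, 79) = 79.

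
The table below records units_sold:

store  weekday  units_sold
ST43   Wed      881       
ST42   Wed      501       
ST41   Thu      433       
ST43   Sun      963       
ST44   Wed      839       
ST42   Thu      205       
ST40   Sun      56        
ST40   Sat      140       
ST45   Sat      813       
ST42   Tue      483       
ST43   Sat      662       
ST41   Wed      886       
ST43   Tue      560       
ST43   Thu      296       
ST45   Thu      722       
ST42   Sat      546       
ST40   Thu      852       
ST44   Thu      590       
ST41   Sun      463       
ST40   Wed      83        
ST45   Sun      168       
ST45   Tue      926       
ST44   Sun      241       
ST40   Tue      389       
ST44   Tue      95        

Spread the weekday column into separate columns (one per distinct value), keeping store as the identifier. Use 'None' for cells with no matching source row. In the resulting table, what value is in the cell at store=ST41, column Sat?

None

No long-format row has store=ST41 and weekday=Sat, so the cell is None.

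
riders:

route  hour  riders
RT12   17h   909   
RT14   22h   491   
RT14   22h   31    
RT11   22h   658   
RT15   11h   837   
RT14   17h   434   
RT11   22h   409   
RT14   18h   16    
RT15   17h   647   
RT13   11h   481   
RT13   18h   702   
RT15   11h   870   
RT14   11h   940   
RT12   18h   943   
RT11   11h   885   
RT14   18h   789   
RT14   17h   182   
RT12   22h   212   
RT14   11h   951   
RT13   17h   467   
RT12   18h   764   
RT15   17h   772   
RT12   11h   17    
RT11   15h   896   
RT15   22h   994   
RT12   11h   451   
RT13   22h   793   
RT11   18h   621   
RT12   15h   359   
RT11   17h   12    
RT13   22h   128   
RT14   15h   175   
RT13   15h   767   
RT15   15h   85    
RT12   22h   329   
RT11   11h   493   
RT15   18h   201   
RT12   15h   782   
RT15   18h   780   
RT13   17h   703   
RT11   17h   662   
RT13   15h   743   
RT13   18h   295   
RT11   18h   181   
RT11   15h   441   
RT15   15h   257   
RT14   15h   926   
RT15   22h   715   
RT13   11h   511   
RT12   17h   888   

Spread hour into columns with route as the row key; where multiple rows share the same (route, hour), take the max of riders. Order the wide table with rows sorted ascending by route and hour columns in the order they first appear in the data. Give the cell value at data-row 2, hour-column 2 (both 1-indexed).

329

With rows sorted ascending by route, row 2 is route=RT12. hour columns in first-appearance order: 17h, 22h, 11h, 18h, 15h; column 2 is 22h.
Long rows with route=RT12, hour=22h: max(212, 329) = 329.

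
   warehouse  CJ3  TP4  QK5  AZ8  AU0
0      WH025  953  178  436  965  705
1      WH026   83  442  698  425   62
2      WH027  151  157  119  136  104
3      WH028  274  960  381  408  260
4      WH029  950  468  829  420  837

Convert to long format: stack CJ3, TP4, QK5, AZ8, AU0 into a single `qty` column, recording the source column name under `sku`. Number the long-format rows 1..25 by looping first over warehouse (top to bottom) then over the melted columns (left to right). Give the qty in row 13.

119

25 rows total (5 × 5). Row 13: index ⌊(13-1)/5⌋ = 2 into warehouse → WH027; (13-1) mod 5 = 2 into the melted columns → QK5.
So row 13 is (WH027, QK5, 119); qty = 119.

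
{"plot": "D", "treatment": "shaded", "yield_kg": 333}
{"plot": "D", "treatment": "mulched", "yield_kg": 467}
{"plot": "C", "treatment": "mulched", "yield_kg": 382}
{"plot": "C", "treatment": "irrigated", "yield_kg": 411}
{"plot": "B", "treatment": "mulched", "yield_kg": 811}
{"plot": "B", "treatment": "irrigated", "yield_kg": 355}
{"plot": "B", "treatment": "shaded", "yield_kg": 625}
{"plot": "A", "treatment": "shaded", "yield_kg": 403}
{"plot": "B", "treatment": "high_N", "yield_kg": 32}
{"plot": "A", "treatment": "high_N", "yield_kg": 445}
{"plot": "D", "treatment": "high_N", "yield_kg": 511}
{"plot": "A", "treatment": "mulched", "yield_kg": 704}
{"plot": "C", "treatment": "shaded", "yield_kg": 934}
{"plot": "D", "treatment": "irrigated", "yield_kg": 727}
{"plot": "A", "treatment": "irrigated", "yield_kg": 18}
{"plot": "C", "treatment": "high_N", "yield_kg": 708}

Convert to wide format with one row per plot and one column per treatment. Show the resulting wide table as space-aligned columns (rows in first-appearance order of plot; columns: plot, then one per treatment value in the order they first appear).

plot  shaded  mulched  irrigated  high_N
D     333     467      727        511   
C     934     382      411        708   
B     625     811      355        32    
A     403     704      18         445   

Columns: plot plus the 4 distinct treatment values (shaded, mulched, irrigated, high_N).
For example, row D column shaded takes yield_kg=333 from the long row (D, shaded).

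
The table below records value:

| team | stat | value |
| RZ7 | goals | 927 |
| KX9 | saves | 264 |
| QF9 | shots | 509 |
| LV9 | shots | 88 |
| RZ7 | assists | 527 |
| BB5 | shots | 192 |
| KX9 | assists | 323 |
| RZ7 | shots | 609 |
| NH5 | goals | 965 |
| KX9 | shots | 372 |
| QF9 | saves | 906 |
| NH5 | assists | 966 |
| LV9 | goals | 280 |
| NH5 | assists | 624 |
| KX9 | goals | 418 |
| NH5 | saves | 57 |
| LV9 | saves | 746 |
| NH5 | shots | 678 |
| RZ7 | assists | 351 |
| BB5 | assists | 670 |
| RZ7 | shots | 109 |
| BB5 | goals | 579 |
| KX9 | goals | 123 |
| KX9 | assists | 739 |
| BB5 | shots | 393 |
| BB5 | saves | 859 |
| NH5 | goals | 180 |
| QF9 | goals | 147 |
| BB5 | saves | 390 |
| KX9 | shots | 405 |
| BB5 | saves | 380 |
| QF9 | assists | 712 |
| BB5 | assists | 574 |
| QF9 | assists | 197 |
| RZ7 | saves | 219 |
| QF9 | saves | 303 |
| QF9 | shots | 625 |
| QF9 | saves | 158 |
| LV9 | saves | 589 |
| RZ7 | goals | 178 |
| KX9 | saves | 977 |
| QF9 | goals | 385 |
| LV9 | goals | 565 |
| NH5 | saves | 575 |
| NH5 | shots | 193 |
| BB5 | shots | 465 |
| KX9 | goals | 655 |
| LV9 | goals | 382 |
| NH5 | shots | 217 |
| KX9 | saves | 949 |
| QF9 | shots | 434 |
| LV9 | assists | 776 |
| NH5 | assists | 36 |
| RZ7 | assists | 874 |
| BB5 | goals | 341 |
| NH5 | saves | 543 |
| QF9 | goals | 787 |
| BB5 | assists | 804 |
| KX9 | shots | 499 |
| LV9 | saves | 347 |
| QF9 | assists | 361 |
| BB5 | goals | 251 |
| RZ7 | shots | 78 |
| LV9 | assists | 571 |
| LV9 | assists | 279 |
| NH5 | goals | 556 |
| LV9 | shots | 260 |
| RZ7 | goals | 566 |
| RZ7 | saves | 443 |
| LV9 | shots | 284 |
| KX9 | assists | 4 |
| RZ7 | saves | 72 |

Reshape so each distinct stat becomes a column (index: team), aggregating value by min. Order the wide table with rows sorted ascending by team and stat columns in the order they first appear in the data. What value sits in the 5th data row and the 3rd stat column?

434

With rows sorted ascending by team, row 5 is team=QF9. stat columns in first-appearance order: goals, saves, shots, assists; column 3 is shots.
Long rows with team=QF9, stat=shots: min(509, 625, 434) = 434.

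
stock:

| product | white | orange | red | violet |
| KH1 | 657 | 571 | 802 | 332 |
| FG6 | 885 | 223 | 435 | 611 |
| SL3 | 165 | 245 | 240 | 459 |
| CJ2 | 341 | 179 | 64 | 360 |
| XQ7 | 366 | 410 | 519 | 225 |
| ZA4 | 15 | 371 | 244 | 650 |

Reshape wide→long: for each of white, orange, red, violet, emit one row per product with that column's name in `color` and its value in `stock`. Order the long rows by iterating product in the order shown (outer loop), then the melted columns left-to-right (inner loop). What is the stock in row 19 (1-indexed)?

24 rows total (6 × 4). Row 19: index ⌊(19-1)/4⌋ = 4 into product → XQ7; (19-1) mod 4 = 2 into the melted columns → red.
So row 19 is (XQ7, red, 519); stock = 519.

519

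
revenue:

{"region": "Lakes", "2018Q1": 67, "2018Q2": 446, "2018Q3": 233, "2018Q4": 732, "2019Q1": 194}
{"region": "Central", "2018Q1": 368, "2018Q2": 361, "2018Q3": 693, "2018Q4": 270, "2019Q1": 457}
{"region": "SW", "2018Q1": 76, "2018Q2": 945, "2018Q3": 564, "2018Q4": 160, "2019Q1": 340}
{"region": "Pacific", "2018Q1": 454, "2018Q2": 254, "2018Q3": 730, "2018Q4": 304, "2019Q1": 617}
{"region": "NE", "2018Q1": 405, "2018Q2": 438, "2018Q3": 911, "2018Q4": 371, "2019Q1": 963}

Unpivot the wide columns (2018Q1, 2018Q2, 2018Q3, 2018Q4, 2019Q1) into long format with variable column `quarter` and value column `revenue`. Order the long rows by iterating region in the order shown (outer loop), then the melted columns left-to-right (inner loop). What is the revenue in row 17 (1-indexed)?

254

25 rows total (5 × 5). Row 17: index ⌊(17-1)/5⌋ = 3 into region → Pacific; (17-1) mod 5 = 1 into the melted columns → 2018Q2.
So row 17 is (Pacific, 2018Q2, 254); revenue = 254.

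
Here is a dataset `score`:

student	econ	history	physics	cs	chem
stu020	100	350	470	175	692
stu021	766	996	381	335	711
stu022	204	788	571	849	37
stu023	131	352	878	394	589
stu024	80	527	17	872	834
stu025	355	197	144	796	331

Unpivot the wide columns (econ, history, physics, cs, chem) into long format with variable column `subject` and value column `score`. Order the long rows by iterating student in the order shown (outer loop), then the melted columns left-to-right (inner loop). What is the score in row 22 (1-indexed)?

30 rows total (6 × 5). Row 22: index ⌊(22-1)/5⌋ = 4 into student → stu024; (22-1) mod 5 = 1 into the melted columns → history.
So row 22 is (stu024, history, 527); score = 527.

527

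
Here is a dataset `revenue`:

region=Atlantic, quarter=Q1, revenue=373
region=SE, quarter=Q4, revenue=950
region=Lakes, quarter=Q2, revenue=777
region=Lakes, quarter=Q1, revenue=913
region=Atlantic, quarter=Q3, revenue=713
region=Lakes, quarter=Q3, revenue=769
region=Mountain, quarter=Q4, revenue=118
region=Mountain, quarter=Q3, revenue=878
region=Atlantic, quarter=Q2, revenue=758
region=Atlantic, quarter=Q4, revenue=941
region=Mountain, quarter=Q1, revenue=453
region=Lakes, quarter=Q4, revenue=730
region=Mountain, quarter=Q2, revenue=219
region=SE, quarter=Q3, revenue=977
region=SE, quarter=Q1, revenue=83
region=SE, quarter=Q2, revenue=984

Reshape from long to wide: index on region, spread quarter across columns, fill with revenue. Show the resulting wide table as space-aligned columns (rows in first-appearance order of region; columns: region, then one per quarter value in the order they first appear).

region    Q1   Q4   Q2   Q3 
Atlantic  373  941  758  713
SE        83   950  984  977
Lakes     913  730  777  769
Mountain  453  118  219  878

Columns: region plus the 4 distinct quarter values (Q1, Q4, Q2, Q3).
For example, row Atlantic column Q1 takes revenue=373 from the long row (Atlantic, Q1).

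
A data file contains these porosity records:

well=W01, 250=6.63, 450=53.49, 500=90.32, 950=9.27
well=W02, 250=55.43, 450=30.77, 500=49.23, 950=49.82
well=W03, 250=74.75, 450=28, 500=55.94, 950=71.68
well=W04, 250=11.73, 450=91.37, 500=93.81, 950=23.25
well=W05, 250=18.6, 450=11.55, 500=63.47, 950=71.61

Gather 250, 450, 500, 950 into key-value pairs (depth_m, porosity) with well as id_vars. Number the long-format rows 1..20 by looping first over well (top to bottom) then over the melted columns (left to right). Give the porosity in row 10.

20 rows total (5 × 4). Row 10: index ⌊(10-1)/4⌋ = 2 into well → W03; (10-1) mod 4 = 1 into the melted columns → 450.
So row 10 is (W03, 450, 28); porosity = 28.

28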